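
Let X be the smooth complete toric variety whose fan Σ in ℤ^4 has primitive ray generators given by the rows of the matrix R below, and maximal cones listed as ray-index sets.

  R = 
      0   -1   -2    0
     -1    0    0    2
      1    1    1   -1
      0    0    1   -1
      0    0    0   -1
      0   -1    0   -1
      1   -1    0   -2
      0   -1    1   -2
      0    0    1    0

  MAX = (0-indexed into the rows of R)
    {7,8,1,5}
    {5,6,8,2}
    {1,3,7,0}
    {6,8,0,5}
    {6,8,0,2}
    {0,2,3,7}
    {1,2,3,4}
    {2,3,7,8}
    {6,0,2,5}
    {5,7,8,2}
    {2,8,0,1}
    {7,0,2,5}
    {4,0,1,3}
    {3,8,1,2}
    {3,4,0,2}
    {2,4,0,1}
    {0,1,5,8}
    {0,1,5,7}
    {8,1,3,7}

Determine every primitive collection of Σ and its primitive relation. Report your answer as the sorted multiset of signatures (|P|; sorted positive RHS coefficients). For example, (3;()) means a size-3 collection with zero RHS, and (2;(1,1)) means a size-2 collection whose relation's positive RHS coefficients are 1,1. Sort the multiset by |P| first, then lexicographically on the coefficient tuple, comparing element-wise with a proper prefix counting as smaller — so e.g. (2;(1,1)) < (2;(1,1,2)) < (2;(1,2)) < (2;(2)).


14 minimal non-faces of Δ(Σ) (on 9 rays):

  • {3,5}:  v_{3} + v_{5} = v_{7}  ⟹  sig = (2;(1))
  • {4,8}:  v_{4} + v_{8} = v_{3}  ⟹  sig = (2;(1))
  • {4,6}:  v_{4} + v_{6} = v_{0} + v_{2} + v_{7}  ⟹  sig = (2;(1,1,1))
  • {1,6}:  v_{1} + v_{6} = v_{0} + 2·v_{8}  ⟹  sig = (2;(1,2))
  • {3,6}:  v_{3} + v_{6} = v_{2} + 2·v_{5}  ⟹  sig = (2;(1,2))
  • {4,5}:  v_{4} + v_{5} = v_{0} + 2·v_{3}  ⟹  sig = (2;(1,2))
  • {4,7}:  v_{4} + v_{7} = v_{0} + 3·v_{3}  ⟹  sig = (2;(1,3))
  • {6,7}:  v_{6} + v_{7} = v_{2} + 3·v_{5}  ⟹  sig = (2;(1,3))
  • {0,3,8}:  v_{0} + v_{3} + v_{8} = v_{5}  ⟹  sig = (3;(1))
  • {1,2,5}:  v_{1} + v_{2} + v_{5} = v_{8}  ⟹  sig = (3;(1))
  • {1,2,7}:  v_{1} + v_{2} + v_{7} = v_{3} + v_{8}  ⟹  sig = (3;(1,1))
  • {0,7,8}:  v_{0} + v_{7} + v_{8} = 2·v_{5}  ⟹  sig = (3;(2))
  • {0,1,2,3}:  v_{0} + v_{1} + v_{2} + v_{3} = 0  ⟹  sig = (4;())
  • {0,2,5,8}:  v_{0} + v_{2} + v_{5} + v_{8} = v_{6}  ⟹  sig = (4;(1))

Sorted signature multiset PRS(X):
    |P|=2: 8 collections, coeffs (1), (1), (1,1,1), (1,2), (1,2), (1,2), (1,3), (1,3)
    |P|=3: 4 collections, coeffs (1), (1), (1,1), (2)
    |P|=4: 2 collections, coeffs (), (1)


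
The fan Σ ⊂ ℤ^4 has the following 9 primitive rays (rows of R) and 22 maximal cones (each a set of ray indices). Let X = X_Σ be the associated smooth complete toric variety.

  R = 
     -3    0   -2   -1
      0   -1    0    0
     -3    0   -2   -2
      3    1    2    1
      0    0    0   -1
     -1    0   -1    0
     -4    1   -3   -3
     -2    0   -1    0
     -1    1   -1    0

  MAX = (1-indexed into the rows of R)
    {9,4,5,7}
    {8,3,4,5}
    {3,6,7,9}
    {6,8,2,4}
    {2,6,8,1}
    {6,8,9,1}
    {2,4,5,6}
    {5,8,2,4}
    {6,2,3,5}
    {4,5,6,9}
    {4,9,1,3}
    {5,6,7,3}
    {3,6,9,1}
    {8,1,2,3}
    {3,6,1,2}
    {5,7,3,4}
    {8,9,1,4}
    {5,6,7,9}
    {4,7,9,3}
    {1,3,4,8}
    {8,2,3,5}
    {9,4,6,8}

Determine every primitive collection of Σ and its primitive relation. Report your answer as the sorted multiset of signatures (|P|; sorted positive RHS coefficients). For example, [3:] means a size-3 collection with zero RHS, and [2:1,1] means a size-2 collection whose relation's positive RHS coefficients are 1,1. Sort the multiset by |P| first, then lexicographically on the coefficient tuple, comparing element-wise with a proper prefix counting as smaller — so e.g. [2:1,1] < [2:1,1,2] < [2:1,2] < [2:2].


15 collections generate NE(X_Σ); each relation:

  {1,5}:  v_{1} + v_{5} = v_{3}  →  sig = [2:1]
  {2,9}:  v_{2} + v_{9} = v_{6}  →  sig = [2:1]
  {2,7}:  v_{2} + v_{7} = v_{3} + v_{5} + v_{6}  →  sig = [2:1,1,1]
  {7,8}:  v_{7} + v_{8} = 2·v_{1} + v_{3} + v_{4}  →  sig = [2:1,1,2]
  {1,7}:  v_{1} + v_{7} = 2·v_{3} + v_{9}  →  sig = [2:1,2]
  {1,2,4}:  v_{1} + v_{2} + v_{4} = 0  →  sig = [3:]
  {1,4,6}:  v_{1} + v_{4} + v_{6} = v_{9}  →  sig = [3:1]
  {2,3,4}:  v_{2} + v_{3} + v_{4} = v_{5}  →  sig = [3:1]
  {3,5,9}:  v_{3} + v_{5} + v_{9} = v_{7}  →  sig = [3:1]
  {5,6,8}:  v_{5} + v_{6} + v_{8} = v_{1}  →  sig = [3:1]
  {3,4,6}:  v_{3} + v_{4} + v_{6} = v_{5} + v_{9}  →  sig = [3:1,1]
  {5,8,9}:  v_{5} + v_{8} + v_{9} = 2·v_{1} + v_{4}  →  sig = [3:1,2]
  {3,8,9}:  v_{3} + v_{8} + v_{9} = 3·v_{1} + v_{4}  →  sig = [3:1,3]
  {3,6,8}:  v_{3} + v_{6} + v_{8} = 2·v_{1}  →  sig = [3:2]
  {4,6,7}:  v_{4} + v_{6} + v_{7} = 2·v_{5} + 2·v_{9}  →  sig = [3:2,2]

Signatures (|P|; sorted positive RHS coefficients), sorted:
[[2:1], [2:1], [2:1,1,1], [2:1,1,2], [2:1,2], [3:], [3:1], [3:1], [3:1], [3:1], [3:1,1], [3:1,2], [3:1,3], [3:2], [3:2,2]]


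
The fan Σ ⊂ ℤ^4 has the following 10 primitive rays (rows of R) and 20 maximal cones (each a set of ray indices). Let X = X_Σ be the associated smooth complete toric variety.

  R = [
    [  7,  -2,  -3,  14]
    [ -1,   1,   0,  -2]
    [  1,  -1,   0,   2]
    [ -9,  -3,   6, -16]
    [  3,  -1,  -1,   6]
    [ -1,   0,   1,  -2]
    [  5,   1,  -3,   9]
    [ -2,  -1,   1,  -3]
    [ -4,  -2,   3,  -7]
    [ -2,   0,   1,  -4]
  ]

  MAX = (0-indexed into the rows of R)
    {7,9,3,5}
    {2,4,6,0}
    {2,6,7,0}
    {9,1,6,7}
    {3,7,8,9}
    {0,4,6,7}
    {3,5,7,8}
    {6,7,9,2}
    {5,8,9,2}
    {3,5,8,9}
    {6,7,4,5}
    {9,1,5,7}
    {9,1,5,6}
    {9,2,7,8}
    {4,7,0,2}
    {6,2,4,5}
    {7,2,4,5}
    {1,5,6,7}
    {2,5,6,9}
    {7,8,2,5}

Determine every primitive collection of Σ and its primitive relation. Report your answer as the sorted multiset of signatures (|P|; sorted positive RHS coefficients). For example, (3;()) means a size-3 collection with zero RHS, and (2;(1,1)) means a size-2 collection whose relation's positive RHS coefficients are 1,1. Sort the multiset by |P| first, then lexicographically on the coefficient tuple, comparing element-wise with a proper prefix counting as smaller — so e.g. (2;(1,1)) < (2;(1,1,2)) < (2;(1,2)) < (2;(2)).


Primitive collections (20):

  {1,2}:  v_{1} + v_{2} = 0  ⟹  sig = (2;())
  {3,6}:  v_{3} + v_{6} = v_{8}  ⟹  sig = (2;(1))
  {4,9}:  v_{4} + v_{9} = v_{2}  ⟹  sig = (2;(1))
  {6,8}:  v_{6} + v_{8} = v_{2}  ⟹  sig = (2;(1))
  {0,1}:  v_{0} + v_{1} = v_{4} + v_{6} + v_{7}  ⟹  sig = (2;(1,1,1))
  {1,4}:  v_{1} + v_{4} = v_{5} + v_{6} + v_{7}  ⟹  sig = (2;(1,1,1))
  {1,8}:  v_{1} + v_{8} = v_{5} + v_{7} + v_{9}  ⟹  sig = (2;(1,1,1))
  {3,4}:  v_{3} + v_{4} = v_{2} + v_{5} + v_{7} + v_{8}  ⟹  sig = (2;(1,1,1,1))
  {0,8}:  v_{0} + v_{8} = 2·v_{2} + v_{4} + v_{7}  ⟹  sig = (2;(1,1,2))
  {0,9}:  v_{0} + v_{9} = 2·v_{2} + v_{6} + v_{7}  ⟹  sig = (2;(1,1,2))
  {4,8}:  v_{4} + v_{8} = 2·v_{2} + v_{5} + v_{7}  ⟹  sig = (2;(1,1,2))
  {0,3}:  v_{0} + v_{3} = 3·v_{2} + v_{5} + 2·v_{7}  ⟹  sig = (2;(1,2,3))
  {0,5}:  v_{0} + v_{5} = 2·v_{4}  ⟹  sig = (2;(2))
  {2,3}:  v_{2} + v_{3} = 2·v_{8}  ⟹  sig = (2;(2))
  {1,3}:  v_{1} + v_{3} = 2·v_{5} + 2·v_{7} + 2·v_{9}  ⟹  sig = (2;(2,2,2))
  {5,6,7,9}:  v_{5} + v_{6} + v_{7} + v_{9} = 0  ⟹  sig = (4;())
  {2,4,6,7}:  v_{2} + v_{4} + v_{6} + v_{7} = v_{0}  ⟹  sig = (4;(1))
  {2,5,6,7}:  v_{2} + v_{5} + v_{6} + v_{7} = v_{4}  ⟹  sig = (4;(1))
  {2,5,7,9}:  v_{2} + v_{5} + v_{7} + v_{9} = v_{8}  ⟹  sig = (4;(1))
  {5,7,8,9}:  v_{5} + v_{7} + v_{8} + v_{9} = v_{3}  ⟹  sig = (4;(1))

Hence PRS(X_Σ) =
[(2;()), (2;(1)), (2;(1)), (2;(1)), (2;(1,1,1)), (2;(1,1,1)), (2;(1,1,1)), (2;(1,1,1,1)), (2;(1,1,2)), (2;(1,1,2)), (2;(1,1,2)), (2;(1,2,3)), (2;(2)), (2;(2)), (2;(2,2,2)), (4;()), (4;(1)), (4;(1)), (4;(1)), (4;(1))]


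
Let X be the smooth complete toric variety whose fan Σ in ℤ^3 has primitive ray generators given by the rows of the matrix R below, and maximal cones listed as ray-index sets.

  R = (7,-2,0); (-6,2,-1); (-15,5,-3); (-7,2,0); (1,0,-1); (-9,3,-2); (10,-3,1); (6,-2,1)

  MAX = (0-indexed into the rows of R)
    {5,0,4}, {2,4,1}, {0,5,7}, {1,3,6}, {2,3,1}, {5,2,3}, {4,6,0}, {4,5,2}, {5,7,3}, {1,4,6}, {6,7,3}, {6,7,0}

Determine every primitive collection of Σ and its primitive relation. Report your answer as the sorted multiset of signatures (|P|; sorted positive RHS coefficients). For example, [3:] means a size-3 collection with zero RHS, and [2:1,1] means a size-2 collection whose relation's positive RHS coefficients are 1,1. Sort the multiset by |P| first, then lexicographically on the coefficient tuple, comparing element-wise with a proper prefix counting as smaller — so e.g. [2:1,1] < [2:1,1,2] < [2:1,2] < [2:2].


Δ(Σ) — 8 vertices, 10 min non-faces:

  • {0,3}:  v_{0} + v_{3} = 0  ⇒ sig = [2:]
  • {1,7}:  v_{1} + v_{7} = 0  ⇒ sig = [2:]
  • {0,1}:  v_{0} + v_{1} = v_{4}  ⇒ sig = [2:1]
  • {1,5}:  v_{1} + v_{5} = v_{2}  ⇒ sig = [2:1]
  • {2,7}:  v_{2} + v_{7} = v_{5}  ⇒ sig = [2:1]
  • {3,4}:  v_{3} + v_{4} = v_{1}  ⇒ sig = [2:1]
  • {4,7}:  v_{4} + v_{7} = v_{0}  ⇒ sig = [2:1]
  • {5,6}:  v_{5} + v_{6} = v_{4}  ⇒ sig = [2:1]
  • {0,2}:  v_{0} + v_{2} = v_{4} + v_{5}  ⇒ sig = [2:1,1]
  • {2,6}:  v_{2} + v_{6} = v_{1} + v_{4}  ⇒ sig = [2:1,1]

Hence PRS(X_Σ) =
    |P|=2: 10 collections, coeffs (), (), (1), (1), (1), (1), (1), (1), (1,1), (1,1)


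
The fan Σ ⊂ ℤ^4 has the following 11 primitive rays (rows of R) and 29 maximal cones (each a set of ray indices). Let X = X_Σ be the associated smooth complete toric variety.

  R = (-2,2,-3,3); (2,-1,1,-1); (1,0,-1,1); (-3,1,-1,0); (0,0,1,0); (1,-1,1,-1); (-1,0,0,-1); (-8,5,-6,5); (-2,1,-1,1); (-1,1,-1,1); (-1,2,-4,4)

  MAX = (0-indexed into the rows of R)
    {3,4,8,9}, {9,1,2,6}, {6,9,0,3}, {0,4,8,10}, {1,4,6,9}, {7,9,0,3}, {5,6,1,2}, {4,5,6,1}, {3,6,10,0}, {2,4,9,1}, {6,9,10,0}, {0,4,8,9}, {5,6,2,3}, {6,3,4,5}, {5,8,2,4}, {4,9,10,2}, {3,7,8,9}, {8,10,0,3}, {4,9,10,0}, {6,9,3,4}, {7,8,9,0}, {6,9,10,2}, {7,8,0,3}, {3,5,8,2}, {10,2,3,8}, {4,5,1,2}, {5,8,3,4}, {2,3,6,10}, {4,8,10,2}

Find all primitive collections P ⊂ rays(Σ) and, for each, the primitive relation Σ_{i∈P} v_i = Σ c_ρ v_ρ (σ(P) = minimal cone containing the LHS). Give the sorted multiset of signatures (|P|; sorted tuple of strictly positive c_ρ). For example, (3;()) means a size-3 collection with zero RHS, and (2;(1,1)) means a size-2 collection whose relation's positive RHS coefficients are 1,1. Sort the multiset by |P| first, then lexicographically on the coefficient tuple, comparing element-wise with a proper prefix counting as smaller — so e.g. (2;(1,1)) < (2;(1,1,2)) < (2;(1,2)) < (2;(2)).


The 26 primitive collections of Σ (r=11, n=4):

  {1,8}:  v_{1} + v_{8} = 0  ⟹  sig = (2;())
  {5,9}:  v_{5} + v_{9} = 0  ⟹  sig = (2;())
  {0,2}:  v_{0} + v_{2} = v_{10}  ⟹  sig = (2;(1))
  {1,3}:  v_{1} + v_{3} = v_{6}  ⟹  sig = (2;(1))
  {6,8}:  v_{6} + v_{8} = v_{3}  ⟹  sig = (2;(1))
  {0,1}:  v_{0} + v_{1} = v_{2} + v_{9}  ⟹  sig = (2;(1,1))
  {0,5}:  v_{0} + v_{5} = v_{2} + v_{8}  ⟹  sig = (2;(1,1))
  {1,7}:  v_{1} + v_{7} = v_{0} + v_{3} + v_{9}  ⟹  sig = (2;(1,1,1))
  {5,7}:  v_{5} + v_{7} = v_{0} + v_{3} + v_{8}  ⟹  sig = (2;(1,1,1))
  {6,7}:  v_{6} + v_{7} = v_{0} + 2·v_{3} + v_{9}  ⟹  sig = (2;(1,1,2))
  {1,10}:  v_{1} + v_{10} = 2·v_{2} + v_{9}  ⟹  sig = (2;(1,2))
  {2,7}:  v_{2} + v_{7} = 2·v_{0} + v_{3}  ⟹  sig = (2;(1,2))
  {5,10}:  v_{5} + v_{10} = 2·v_{2} + v_{8}  ⟹  sig = (2;(1,2))
  {7,10}:  v_{7} + v_{10} = 3·v_{0} + v_{3}  ⟹  sig = (2;(1,3))
  {4,7}:  v_{4} + v_{7} = 3·v_{8} + 2·v_{9}  ⟹  sig = (2;(2,3))
  {2,4,6}:  v_{2} + v_{4} + v_{6} = 0  ⟹  sig = (3;())
  {2,3,4}:  v_{2} + v_{3} + v_{4} = v_{8}  ⟹  sig = (3;(1))
  {2,8,9}:  v_{2} + v_{8} + v_{9} = v_{0}  ⟹  sig = (3;(1))
  {4,6,10}:  v_{4} + v_{6} + v_{10} = v_{0}  ⟹  sig = (3;(1))
  {0,4,6}:  v_{0} + v_{4} + v_{6} = v_{8} + v_{9}  ⟹  sig = (3;(1,1))
  {2,3,9}:  v_{2} + v_{3} + v_{9} = v_{0} + v_{6}  ⟹  sig = (3;(1,1))
  {3,4,10}:  v_{3} + v_{4} + v_{10} = v_{0} + v_{8}  ⟹  sig = (3;(1,1))
  {0,3,4}:  v_{0} + v_{3} + v_{4} = 2·v_{8} + v_{9}  ⟹  sig = (3;(1,2))
  {3,9,10}:  v_{3} + v_{9} + v_{10} = 2·v_{0} + v_{6}  ⟹  sig = (3;(1,2))
  {8,9,10}:  v_{8} + v_{9} + v_{10} = 2·v_{0}  ⟹  sig = (3;(2))
  {0,3,8,9}:  v_{0} + v_{3} + v_{8} + v_{9} = v_{7}  ⟹  sig = (4;(1))

Sorted signature multiset PRS(X):
    (2;())
    (2;())
    (2;(1))
    (2;(1))
    (2;(1))
    (2;(1,1))
    (2;(1,1))
    (2;(1,1,1))
    (2;(1,1,1))
    (2;(1,1,2))
    (2;(1,2))
    (2;(1,2))
    (2;(1,2))
    (2;(1,3))
    (2;(2,3))
    (3;())
    (3;(1))
    (3;(1))
    (3;(1))
    (3;(1,1))
    (3;(1,1))
    (3;(1,1))
    (3;(1,2))
    (3;(1,2))
    (3;(2))
    (4;(1))


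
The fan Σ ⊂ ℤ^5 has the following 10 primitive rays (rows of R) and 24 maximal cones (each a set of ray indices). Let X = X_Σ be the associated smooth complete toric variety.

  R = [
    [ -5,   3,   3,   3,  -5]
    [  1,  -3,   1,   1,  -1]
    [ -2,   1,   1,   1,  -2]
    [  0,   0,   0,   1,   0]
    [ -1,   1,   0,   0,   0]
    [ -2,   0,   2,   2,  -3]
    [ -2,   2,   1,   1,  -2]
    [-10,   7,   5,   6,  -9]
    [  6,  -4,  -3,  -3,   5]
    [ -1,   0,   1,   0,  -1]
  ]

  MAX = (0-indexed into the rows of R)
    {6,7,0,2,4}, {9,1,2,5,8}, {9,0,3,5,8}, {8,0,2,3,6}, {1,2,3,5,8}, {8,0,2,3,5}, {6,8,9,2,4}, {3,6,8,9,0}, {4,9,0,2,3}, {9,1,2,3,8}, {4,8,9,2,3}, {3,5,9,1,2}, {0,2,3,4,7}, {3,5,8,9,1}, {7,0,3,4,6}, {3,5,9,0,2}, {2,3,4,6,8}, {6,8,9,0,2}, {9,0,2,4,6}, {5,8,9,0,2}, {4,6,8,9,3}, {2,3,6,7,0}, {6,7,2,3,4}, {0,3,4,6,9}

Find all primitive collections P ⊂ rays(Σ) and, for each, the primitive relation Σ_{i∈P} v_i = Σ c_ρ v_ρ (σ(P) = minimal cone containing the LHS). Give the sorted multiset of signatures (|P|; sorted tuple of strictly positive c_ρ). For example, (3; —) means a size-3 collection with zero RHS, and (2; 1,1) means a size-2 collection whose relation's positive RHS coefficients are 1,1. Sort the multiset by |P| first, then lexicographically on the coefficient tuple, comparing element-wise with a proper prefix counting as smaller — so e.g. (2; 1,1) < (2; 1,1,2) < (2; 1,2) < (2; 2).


14 collections generate NE(X_Σ); each relation:

  {1,6}:  v_{1} + v_{6} = v_{0} + v_{5} + v_{8}  ⟹  sig = (2; 1,1,1)
  {4,5}:  v_{4} + v_{5} = v_{2} + v_{3} + v_{9}  ⟹  sig = (2; 1,1,1)
  {7,8}:  v_{7} + v_{8} = v_{2} + v_{3} + v_{6}  ⟹  sig = (2; 1,1,1)
  {1,7}:  v_{1} + v_{7} = v_{0} + v_{2} + v_{3} + v_{5}  ⟹  sig = (2; 1,1,1,1)
  {5,7}:  v_{5} + v_{7} = 2·v_{0} + v_{2} + v_{3}  ⟹  sig = (2; 1,1,2)
  {5,6}:  v_{5} + v_{6} = 2·v_{0} + v_{8}  ⟹  sig = (2; 1,2)
  {7,9}:  v_{7} + v_{9} = 2·v_{0} + v_{4}  ⟹  sig = (2; 1,2)
  {1,4}:  v_{1} + v_{4} = 2·v_{2} + 2·v_{3} + v_{8} + 2·v_{9}  ⟹  sig = (2; 1,2,2,2)
  {0,1}:  v_{0} + v_{1} = 2·v_{5}  ⟹  sig = (2; 2)
  {0,4,8}:  v_{0} + v_{4} + v_{8} = 0  ⟹  sig = (3; —)
  {2,3,6,9}:  v_{2} + v_{3} + v_{6} + v_{9} = v_{0}  ⟹  sig = (4; 1)
  {0,2,3,4,6}:  v_{0} + v_{2} + v_{3} + v_{4} + v_{6} = v_{7}  ⟹  sig = (5; 1)
  {0,2,3,8,9}:  v_{0} + v_{2} + v_{3} + v_{8} + v_{9} = v_{5}  ⟹  sig = (5; 1)
  {2,3,5,8,9}:  v_{2} + v_{3} + v_{5} + v_{8} + v_{9} = v_{1}  ⟹  sig = (5; 1)

Hence PRS(X_Σ) =
    |P|=2: 9 collections, coeffs (1,1,1), (1,1,1), (1,1,1), (1,1,1,1), (1,1,2), (1,2), (1,2), (1,2,2,2), (2)
    |P|=3: 1 collection, coeffs ()
    |P|=4: 1 collection, coeffs (1)
    |P|=5: 3 collections, coeffs (1), (1), (1)


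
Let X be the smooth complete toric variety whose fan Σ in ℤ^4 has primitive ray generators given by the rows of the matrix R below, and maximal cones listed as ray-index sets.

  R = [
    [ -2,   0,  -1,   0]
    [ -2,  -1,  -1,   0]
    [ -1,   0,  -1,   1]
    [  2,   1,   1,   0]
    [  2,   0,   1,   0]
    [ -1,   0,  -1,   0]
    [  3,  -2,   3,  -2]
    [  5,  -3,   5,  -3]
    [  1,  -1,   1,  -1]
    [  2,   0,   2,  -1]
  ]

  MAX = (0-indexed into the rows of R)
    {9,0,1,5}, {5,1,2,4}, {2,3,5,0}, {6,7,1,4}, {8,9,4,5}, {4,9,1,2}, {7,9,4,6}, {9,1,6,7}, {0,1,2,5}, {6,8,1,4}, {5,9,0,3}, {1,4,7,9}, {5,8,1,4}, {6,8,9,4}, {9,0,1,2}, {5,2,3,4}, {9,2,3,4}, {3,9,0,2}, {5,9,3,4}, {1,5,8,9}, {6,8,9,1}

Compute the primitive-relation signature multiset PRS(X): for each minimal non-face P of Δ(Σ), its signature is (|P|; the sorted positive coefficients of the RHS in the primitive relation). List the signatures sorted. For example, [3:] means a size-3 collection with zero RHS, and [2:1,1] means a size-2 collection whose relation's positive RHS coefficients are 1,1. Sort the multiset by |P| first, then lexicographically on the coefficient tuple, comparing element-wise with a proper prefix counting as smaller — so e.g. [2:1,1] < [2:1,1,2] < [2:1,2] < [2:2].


18 collections generate NE(X_Σ); each relation:

  • {0,4}:  v_{0} + v_{4} = 0  ⇒ sig = [2:]
  • {1,3}:  v_{1} + v_{3} = 0  ⇒ sig = [2:]
  • {2,8}:  v_{2} + v_{8} = v_{1} + v_{4}  ⇒ sig = [2:1,1]
  • {5,7}:  v_{5} + v_{7} = v_{6} + v_{8}  ⇒ sig = [2:1,1]
  • {0,6}:  v_{0} + v_{6} = v_{1} + v_{8} + v_{9}  ⇒ sig = [2:1,1,1]
  • {0,7}:  v_{0} + v_{7} = v_{1} + v_{6} + v_{9}  ⇒ sig = [2:1,1,1]
  • {0,8}:  v_{0} + v_{8} = v_{1} + v_{5} + v_{9}  ⇒ sig = [2:1,1,1]
  • {3,6}:  v_{3} + v_{6} = v_{4} + v_{8} + v_{9}  ⇒ sig = [2:1,1,1]
  • {3,7}:  v_{3} + v_{7} = v_{4} + v_{6} + v_{9}  ⇒ sig = [2:1,1,1]
  • {3,8}:  v_{3} + v_{8} = v_{4} + v_{5} + v_{9}  ⇒ sig = [2:1,1,1]
  • {2,6}:  v_{2} + v_{6} = 2·v_{1} + 2·v_{4} + v_{9}  ⇒ sig = [2:1,2,2]
  • {5,6}:  v_{5} + v_{6} = 2·v_{8}  ⇒ sig = [2:2]
  • {7,8}:  v_{7} + v_{8} = 2·v_{6}  ⇒ sig = [2:2]
  • {2,7}:  v_{2} + v_{7} = 3·v_{1} + 3·v_{4} + 2·v_{9}  ⇒ sig = [2:2,3,3]
  • {2,5,9}:  v_{2} + v_{5} + v_{9} = 0  ⇒ sig = [3:]
  • {1,4,5,9}:  v_{1} + v_{4} + v_{5} + v_{9} = v_{8}  ⇒ sig = [4:1]
  • {1,4,6,9}:  v_{1} + v_{4} + v_{6} + v_{9} = v_{7}  ⇒ sig = [4:1]
  • {1,4,8,9}:  v_{1} + v_{4} + v_{8} + v_{9} = v_{6}  ⇒ sig = [4:1]

Hence PRS(X_Σ) =
{ [2:] ×2,  [2:1,1] ×2,  [2:1,1,1] ×6,  [2:1,2,2],  [2:2] ×2,  [2:2,3,3],  [3:],  [4:1] ×3 }


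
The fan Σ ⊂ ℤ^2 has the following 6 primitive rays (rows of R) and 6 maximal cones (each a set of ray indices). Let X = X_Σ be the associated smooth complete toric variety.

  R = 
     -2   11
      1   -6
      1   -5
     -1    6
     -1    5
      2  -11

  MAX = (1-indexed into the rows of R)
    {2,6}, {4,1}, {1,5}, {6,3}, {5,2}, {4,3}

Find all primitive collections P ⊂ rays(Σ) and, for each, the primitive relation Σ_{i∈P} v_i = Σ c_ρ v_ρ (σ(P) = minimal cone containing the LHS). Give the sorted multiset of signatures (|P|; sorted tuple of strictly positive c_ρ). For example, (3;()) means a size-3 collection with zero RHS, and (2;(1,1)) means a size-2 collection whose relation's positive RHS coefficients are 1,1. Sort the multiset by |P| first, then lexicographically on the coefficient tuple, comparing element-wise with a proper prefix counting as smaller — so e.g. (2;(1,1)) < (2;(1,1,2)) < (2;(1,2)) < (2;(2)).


|primitive collections| = 9. Relations:

  P={1,6}:  v_{1} + v_{6} = 0  →  sig = (2;())
  P={2,4}:  v_{2} + v_{4} = 0  →  sig = (2;())
  P={3,5}:  v_{3} + v_{5} = 0  →  sig = (2;())
  P={1,2}:  v_{1} + v_{2} = v_{5}  →  sig = (2;(1))
  P={1,3}:  v_{1} + v_{3} = v_{4}  →  sig = (2;(1))
  P={2,3}:  v_{2} + v_{3} = v_{6}  →  sig = (2;(1))
  P={4,5}:  v_{4} + v_{5} = v_{1}  →  sig = (2;(1))
  P={4,6}:  v_{4} + v_{6} = v_{3}  →  sig = (2;(1))
  P={5,6}:  v_{5} + v_{6} = v_{2}  →  sig = (2;(1))

Sorted signature multiset PRS(X):
    |P|=2: 9 collections, coeffs (), (), (), (1), (1), (1), (1), (1), (1)


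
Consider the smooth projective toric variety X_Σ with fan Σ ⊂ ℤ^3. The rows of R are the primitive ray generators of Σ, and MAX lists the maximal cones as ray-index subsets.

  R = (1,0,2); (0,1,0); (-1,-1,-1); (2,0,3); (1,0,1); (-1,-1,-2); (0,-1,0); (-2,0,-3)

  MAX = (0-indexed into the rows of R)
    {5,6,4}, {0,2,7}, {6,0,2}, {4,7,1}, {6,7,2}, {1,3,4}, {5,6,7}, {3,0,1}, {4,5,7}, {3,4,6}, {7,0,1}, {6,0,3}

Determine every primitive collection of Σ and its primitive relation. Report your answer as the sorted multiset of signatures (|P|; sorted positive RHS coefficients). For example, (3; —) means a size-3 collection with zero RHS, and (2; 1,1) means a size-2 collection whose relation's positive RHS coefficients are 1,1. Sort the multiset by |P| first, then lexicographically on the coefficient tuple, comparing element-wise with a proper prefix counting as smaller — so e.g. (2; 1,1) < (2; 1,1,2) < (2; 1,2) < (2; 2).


Primitive collections (12):

  • {1,6}:  v_{1} + v_{6} = 0  →  sig = (2; —)
  • {3,7}:  v_{3} + v_{7} = 0  →  sig = (2; —)
  • {0,4}:  v_{0} + v_{4} = v_{3}  →  sig = (2; 1)
  • {0,5}:  v_{0} + v_{5} = v_{6}  →  sig = (2; 1)
  • {2,4}:  v_{2} + v_{4} = v_{6}  →  sig = (2; 1)
  • {1,2}:  v_{1} + v_{2} = v_{0} + v_{7}  →  sig = (2; 1,1)
  • {1,5}:  v_{1} + v_{5} = v_{4} + v_{7}  →  sig = (2; 1,1)
  • {2,3}:  v_{2} + v_{3} = v_{0} + v_{6}  →  sig = (2; 1,1)
  • {3,5}:  v_{3} + v_{5} = v_{4} + v_{6}  →  sig = (2; 1,1)
  • {2,5}:  v_{2} + v_{5} = 2·v_{6} + v_{7}  →  sig = (2; 1,2)
  • {0,6,7}:  v_{0} + v_{6} + v_{7} = v_{2}  →  sig = (3; 1)
  • {4,6,7}:  v_{4} + v_{6} + v_{7} = v_{5}  →  sig = (3; 1)

Sorted signature multiset PRS(X):
    (2; —)
    (2; —)
    (2; 1)
    (2; 1)
    (2; 1)
    (2; 1,1)
    (2; 1,1)
    (2; 1,1)
    (2; 1,1)
    (2; 1,2)
    (3; 1)
    (3; 1)


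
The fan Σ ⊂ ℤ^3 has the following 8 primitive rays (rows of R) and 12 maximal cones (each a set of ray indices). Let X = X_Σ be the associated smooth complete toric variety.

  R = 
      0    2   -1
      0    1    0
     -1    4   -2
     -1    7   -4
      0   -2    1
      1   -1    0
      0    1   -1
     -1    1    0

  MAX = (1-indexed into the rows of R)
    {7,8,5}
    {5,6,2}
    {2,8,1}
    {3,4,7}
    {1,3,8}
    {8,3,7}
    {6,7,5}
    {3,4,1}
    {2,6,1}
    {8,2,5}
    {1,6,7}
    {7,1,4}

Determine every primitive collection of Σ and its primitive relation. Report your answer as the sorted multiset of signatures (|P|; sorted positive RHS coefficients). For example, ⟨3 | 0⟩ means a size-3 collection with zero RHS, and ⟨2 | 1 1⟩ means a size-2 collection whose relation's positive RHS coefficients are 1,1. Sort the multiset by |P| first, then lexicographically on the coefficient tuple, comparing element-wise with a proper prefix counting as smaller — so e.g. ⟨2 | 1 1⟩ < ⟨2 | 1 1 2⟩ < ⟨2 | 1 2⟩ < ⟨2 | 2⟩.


Δ(Σ) — 8 vertices, 12 min non-faces:

  P = {1,5}:  v_{1} + v_{5} = 0 — sig = ⟨2 | 0⟩
  P = {6,8}:  v_{6} + v_{8} = 0 — sig = ⟨2 | 0⟩
  P = {2,7}:  v_{2} + v_{7} = v_{1} — sig = ⟨2 | 1⟩
  P = {3,5}:  v_{3} + v_{5} = v_{7} + v_{8} — sig = ⟨2 | 1 1⟩
  P = {3,6}:  v_{3} + v_{6} = v_{1} + v_{7} — sig = ⟨2 | 1 1⟩
  P = {4,5}:  v_{4} + v_{5} = v_{3} + v_{7} — sig = ⟨2 | 1 1⟩
  P = {2,3}:  v_{2} + v_{3} = 2·v_{1} + v_{8} — sig = ⟨2 | 1 2⟩
  P = {2,4}:  v_{2} + v_{4} = 2·v_{1} + v_{3} — sig = ⟨2 | 1 2⟩
  P = {4,8}:  v_{4} + v_{8} = 2·v_{3} — sig = ⟨2 | 2⟩
  P = {4,6}:  v_{4} + v_{6} = 2·v_{1} + 2·v_{7} — sig = ⟨2 | 2 2⟩
  P = {1,3,7}:  v_{1} + v_{3} + v_{7} = v_{4} — sig = ⟨3 | 1⟩
  P = {1,7,8}:  v_{1} + v_{7} + v_{8} = v_{3} — sig = ⟨3 | 1⟩

Hence PRS(X_Σ) =
{ ⟨2 | 0⟩ ×2,  ⟨2 | 1⟩,  ⟨2 | 1 1⟩ ×3,  ⟨2 | 1 2⟩ ×2,  ⟨2 | 2⟩,  ⟨2 | 2 2⟩,  ⟨3 | 1⟩ ×2 }


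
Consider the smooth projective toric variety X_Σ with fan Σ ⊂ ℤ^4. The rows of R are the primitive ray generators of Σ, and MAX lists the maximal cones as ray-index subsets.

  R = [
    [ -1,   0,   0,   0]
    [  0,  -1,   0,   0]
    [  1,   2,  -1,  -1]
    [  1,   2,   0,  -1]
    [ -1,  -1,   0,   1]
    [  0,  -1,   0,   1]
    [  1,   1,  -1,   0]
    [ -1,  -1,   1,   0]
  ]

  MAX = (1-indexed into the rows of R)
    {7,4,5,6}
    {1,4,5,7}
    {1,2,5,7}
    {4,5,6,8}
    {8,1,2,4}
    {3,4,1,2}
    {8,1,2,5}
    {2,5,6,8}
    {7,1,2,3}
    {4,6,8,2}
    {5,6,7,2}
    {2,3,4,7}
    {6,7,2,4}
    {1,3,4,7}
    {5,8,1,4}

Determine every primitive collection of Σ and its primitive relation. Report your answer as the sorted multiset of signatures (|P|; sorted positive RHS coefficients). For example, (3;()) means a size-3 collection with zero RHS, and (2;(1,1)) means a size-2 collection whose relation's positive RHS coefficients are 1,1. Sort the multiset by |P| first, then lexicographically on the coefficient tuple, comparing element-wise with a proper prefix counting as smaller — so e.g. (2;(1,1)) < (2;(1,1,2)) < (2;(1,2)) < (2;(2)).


Minimal non-faces — 7 found among 8 rays, 15 max cones:

  P={7,8}:  v_{7} + v_{8} = 0  ⟹  sig = (2;())
  P={1,6}:  v_{1} + v_{6} = v_{5}  ⟹  sig = (2;(1))
  P={3,6}:  v_{3} + v_{6} = v_{7}  ⟹  sig = (2;(1))
  P={3,5}:  v_{3} + v_{5} = v_{1} + v_{7}  ⟹  sig = (2;(1,1))
  P={3,8}:  v_{3} + v_{8} = v_{1} + v_{2} + v_{4}  ⟹  sig = (2;(1,1,1))
  P={2,4,5}:  v_{2} + v_{4} + v_{5} = 0  ⟹  sig = (3;())
  P={1,2,4,7}:  v_{1} + v_{2} + v_{4} + v_{7} = v_{3}  ⟹  sig = (4;(1))

so the primitive-relation signature multiset is
[(2;()), (2;(1)), (2;(1)), (2;(1,1)), (2;(1,1,1)), (3;()), (4;(1))]


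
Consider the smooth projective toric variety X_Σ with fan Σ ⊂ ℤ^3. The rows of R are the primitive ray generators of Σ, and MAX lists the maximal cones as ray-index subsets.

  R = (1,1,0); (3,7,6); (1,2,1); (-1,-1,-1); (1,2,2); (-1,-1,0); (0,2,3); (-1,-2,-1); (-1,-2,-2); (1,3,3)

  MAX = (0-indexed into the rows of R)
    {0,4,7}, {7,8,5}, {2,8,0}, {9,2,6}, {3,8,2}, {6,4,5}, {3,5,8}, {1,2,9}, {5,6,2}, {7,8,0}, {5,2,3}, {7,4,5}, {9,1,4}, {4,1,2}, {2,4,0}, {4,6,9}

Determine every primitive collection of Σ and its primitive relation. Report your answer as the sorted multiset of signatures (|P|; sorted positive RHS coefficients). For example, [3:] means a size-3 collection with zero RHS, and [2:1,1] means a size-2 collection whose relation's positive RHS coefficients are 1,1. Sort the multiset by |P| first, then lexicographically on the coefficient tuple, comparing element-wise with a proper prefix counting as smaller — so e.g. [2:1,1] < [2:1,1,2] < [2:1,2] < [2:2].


The 25 primitive collections of Σ (r=10, n=3):

  P={0,5}:  v_{0} + v_{5} = 0  ⟹  sig = [2:]
  P={2,7}:  v_{2} + v_{7} = 0  ⟹  sig = [2:]
  P={4,8}:  v_{4} + v_{8} = 0  ⟹  sig = [2:]
  P={0,6}:  v_{0} + v_{6} = v_{9}  ⟹  sig = [2:1]
  P={5,9}:  v_{5} + v_{9} = v_{6}  ⟹  sig = [2:1]
  P={0,3}:  v_{0} + v_{3} = v_{2} + v_{8}  ⟹  sig = [2:1,1]
  P={0,9}:  v_{0} + v_{9} = v_{2} + v_{4}  ⟹  sig = [2:1,1]
  P={1,7}:  v_{1} + v_{7} = v_{4} + v_{9}  ⟹  sig = [2:1,1]
  P={1,8}:  v_{1} + v_{8} = v_{2} + v_{9}  ⟹  sig = [2:1,1]
  P={3,4}:  v_{3} + v_{4} = v_{2} + v_{5}  ⟹  sig = [2:1,1]
  P={3,7}:  v_{3} + v_{7} = v_{5} + v_{8}  ⟹  sig = [2:1,1]
  P={7,9}:  v_{7} + v_{9} = v_{4} + v_{5}  ⟹  sig = [2:1,1]
  P={8,9}:  v_{8} + v_{9} = v_{2} + v_{5}  ⟹  sig = [2:1,1]
  P={1,3}:  v_{1} + v_{3} = 2·v_{2} + v_{6}  ⟹  sig = [2:1,2]
  P={6,7}:  v_{6} + v_{7} = v_{4} + 2·v_{5}  ⟹  sig = [2:1,2]
  P={6,8}:  v_{6} + v_{8} = v_{2} + 2·v_{5}  ⟹  sig = [2:1,2]
  P={1,5}:  v_{1} + v_{5} = 2·v_{9}  ⟹  sig = [2:2]
  P={0,1}:  v_{0} + v_{1} = 2·v_{2} + 2·v_{4}  ⟹  sig = [2:2,2]
  P={3,9}:  v_{3} + v_{9} = 2·v_{2} + 2·v_{5}  ⟹  sig = [2:2,2]
  P={3,6}:  v_{3} + v_{6} = 2·v_{2} + 3·v_{5}  ⟹  sig = [2:2,3]
  P={1,6}:  v_{1} + v_{6} = 3·v_{9}  ⟹  sig = [2:3]
  P={2,4,5}:  v_{2} + v_{4} + v_{5} = v_{9}  ⟹  sig = [3:1]
  P={2,4,9}:  v_{2} + v_{4} + v_{9} = v_{1}  ⟹  sig = [3:1]
  P={2,5,8}:  v_{2} + v_{5} + v_{8} = v_{3}  ⟹  sig = [3:1]
  P={2,4,6}:  v_{2} + v_{4} + v_{6} = 2·v_{9}  ⟹  sig = [3:2]

Hence PRS(X_Σ) =
    [2:]
    [2:]
    [2:]
    [2:1]
    [2:1]
    [2:1,1]
    [2:1,1]
    [2:1,1]
    [2:1,1]
    [2:1,1]
    [2:1,1]
    [2:1,1]
    [2:1,1]
    [2:1,2]
    [2:1,2]
    [2:1,2]
    [2:2]
    [2:2,2]
    [2:2,2]
    [2:2,3]
    [2:3]
    [3:1]
    [3:1]
    [3:1]
    [3:2]


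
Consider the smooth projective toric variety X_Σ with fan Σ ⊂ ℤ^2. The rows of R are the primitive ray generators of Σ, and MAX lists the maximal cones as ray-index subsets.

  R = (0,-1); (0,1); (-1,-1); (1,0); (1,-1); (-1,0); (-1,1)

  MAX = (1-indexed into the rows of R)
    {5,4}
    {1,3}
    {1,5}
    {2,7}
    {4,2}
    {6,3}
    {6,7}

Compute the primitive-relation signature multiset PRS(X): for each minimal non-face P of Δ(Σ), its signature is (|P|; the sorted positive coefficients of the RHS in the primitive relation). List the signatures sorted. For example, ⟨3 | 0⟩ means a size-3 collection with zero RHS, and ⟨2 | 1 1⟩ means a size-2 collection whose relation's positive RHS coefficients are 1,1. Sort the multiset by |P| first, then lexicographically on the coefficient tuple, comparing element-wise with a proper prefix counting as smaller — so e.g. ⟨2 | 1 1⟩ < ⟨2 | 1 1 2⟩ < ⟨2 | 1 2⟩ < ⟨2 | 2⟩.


The 14 primitive collections of Σ (r=7, n=2):

  P={1,2}:  v_{1} + v_{2} = 0  so sig = ⟨2 | 0⟩
  P={4,6}:  v_{4} + v_{6} = 0  so sig = ⟨2 | 0⟩
  P={5,7}:  v_{5} + v_{7} = 0  so sig = ⟨2 | 0⟩
  P={1,4}:  v_{1} + v_{4} = v_{5}  so sig = ⟨2 | 1⟩
  P={1,6}:  v_{1} + v_{6} = v_{3}  so sig = ⟨2 | 1⟩
  P={1,7}:  v_{1} + v_{7} = v_{6}  so sig = ⟨2 | 1⟩
  P={2,3}:  v_{2} + v_{3} = v_{6}  so sig = ⟨2 | 1⟩
  P={2,5}:  v_{2} + v_{5} = v_{4}  so sig = ⟨2 | 1⟩
  P={2,6}:  v_{2} + v_{6} = v_{7}  so sig = ⟨2 | 1⟩
  P={3,4}:  v_{3} + v_{4} = v_{1}  so sig = ⟨2 | 1⟩
  P={4,7}:  v_{4} + v_{7} = v_{2}  so sig = ⟨2 | 1⟩
  P={5,6}:  v_{5} + v_{6} = v_{1}  so sig = ⟨2 | 1⟩
  P={3,5}:  v_{3} + v_{5} = 2·v_{1}  so sig = ⟨2 | 2⟩
  P={3,7}:  v_{3} + v_{7} = 2·v_{6}  so sig = ⟨2 | 2⟩

Signatures (|P|; sorted positive RHS coefficients), sorted:
    |P|=2: 14 collections, coeffs (), (), (), (1), (1), (1), (1), (1), (1), (1), (1), (1), (2), (2)


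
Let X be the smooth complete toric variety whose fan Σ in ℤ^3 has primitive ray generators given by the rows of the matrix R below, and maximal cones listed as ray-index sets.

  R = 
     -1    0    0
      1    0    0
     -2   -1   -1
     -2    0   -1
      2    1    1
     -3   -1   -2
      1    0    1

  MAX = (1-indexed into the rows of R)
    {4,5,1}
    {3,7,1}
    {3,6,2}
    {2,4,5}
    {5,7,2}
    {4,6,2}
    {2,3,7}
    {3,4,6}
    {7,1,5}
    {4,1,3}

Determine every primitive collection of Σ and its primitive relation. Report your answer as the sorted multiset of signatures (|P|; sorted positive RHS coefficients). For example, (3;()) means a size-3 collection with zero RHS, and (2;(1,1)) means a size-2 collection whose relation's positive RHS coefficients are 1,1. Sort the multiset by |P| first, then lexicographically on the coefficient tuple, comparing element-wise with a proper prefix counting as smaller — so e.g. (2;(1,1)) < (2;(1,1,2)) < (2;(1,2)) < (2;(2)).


7 minimal non-faces of Δ(Σ) (on 7 rays):

  {1,2}:  v_{1} + v_{2} = 0  so sig = (2;())
  {3,5}:  v_{3} + v_{5} = 0  so sig = (2;())
  {4,7}:  v_{4} + v_{7} = v_{1}  so sig = (2;(1))
  {6,7}:  v_{6} + v_{7} = v_{3}  so sig = (2;(1))
  {1,6}:  v_{1} + v_{6} = v_{3} + v_{4}  so sig = (2;(1,1))
  {5,6}:  v_{5} + v_{6} = v_{2} + v_{4}  so sig = (2;(1,1))
  {2,3,4}:  v_{2} + v_{3} + v_{4} = v_{6}  so sig = (3;(1))

Sorted signature multiset PRS(X):
    |P|=2: 6 collections, coeffs (), (), (1), (1), (1,1), (1,1)
    |P|=3: 1 collection, coeffs (1)


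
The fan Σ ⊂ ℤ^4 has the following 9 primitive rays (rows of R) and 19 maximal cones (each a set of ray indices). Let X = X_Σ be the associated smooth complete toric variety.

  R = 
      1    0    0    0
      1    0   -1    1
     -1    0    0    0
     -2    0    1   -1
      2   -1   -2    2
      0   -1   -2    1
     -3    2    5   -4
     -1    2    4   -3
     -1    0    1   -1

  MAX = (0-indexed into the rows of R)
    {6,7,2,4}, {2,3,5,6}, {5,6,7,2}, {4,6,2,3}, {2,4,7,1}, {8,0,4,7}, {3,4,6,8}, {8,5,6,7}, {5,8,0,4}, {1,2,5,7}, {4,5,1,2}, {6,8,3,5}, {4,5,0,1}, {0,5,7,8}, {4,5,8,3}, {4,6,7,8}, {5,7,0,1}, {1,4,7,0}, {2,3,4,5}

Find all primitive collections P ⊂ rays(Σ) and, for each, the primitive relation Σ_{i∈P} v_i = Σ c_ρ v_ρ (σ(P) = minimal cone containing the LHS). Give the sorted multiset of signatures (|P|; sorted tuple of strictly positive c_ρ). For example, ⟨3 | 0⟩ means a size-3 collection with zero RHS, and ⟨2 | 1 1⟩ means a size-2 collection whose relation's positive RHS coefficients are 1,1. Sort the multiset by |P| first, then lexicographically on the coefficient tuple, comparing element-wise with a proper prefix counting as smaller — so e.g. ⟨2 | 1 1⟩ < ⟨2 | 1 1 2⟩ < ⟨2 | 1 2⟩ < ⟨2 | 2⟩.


10 minimal non-faces of Δ(Σ) (on 9 rays):

  • {0,2}:  v_{0} + v_{2} = 0  ⟹  sig = ⟨2 | 0⟩
  • {1,8}:  v_{1} + v_{8} = 0  ⟹  sig = ⟨2 | 0⟩
  • {0,3}:  v_{0} + v_{3} = v_{8}  ⟹  sig = ⟨2 | 1⟩
  • {1,3}:  v_{1} + v_{3} = v_{2}  ⟹  sig = ⟨2 | 1⟩
  • {2,8}:  v_{2} + v_{8} = v_{3}  ⟹  sig = ⟨2 | 1⟩
  • {3,7}:  v_{3} + v_{7} = v_{6}  ⟹  sig = ⟨2 | 1⟩
  • {0,6}:  v_{0} + v_{6} = v_{7} + v_{8}  ⟹  sig = ⟨2 | 1 1⟩
  • {1,6}:  v_{1} + v_{6} = v_{2} + v_{7}  ⟹  sig = ⟨2 | 1 1⟩
  • {4,5,6}:  v_{4} + v_{5} + v_{6} = v_{8}  ⟹  sig = ⟨3 | 1⟩
  • {4,5,7}:  v_{4} + v_{5} + v_{7} = v_{0}  ⟹  sig = ⟨3 | 1⟩

Sorted signature multiset PRS(X):
[⟨2 | 0⟩, ⟨2 | 0⟩, ⟨2 | 1⟩, ⟨2 | 1⟩, ⟨2 | 1⟩, ⟨2 | 1⟩, ⟨2 | 1 1⟩, ⟨2 | 1 1⟩, ⟨3 | 1⟩, ⟨3 | 1⟩]


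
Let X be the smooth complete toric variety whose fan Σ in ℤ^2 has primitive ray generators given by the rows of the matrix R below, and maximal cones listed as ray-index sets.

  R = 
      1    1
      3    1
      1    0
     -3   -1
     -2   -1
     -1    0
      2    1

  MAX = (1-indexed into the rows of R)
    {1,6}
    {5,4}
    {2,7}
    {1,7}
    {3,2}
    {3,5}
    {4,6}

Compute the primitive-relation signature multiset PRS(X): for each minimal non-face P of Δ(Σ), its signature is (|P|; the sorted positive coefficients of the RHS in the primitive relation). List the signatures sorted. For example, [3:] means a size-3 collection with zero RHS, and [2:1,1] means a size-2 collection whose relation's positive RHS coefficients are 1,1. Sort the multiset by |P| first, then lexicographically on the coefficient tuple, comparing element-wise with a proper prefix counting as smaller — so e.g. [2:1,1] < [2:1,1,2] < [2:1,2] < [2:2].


Σ has 14 primitive collections:

  P = {2,4}:  v_{2} + v_{4} = 0  →  sig = [2:]
  P = {3,6}:  v_{3} + v_{6} = 0  →  sig = [2:]
  P = {5,7}:  v_{5} + v_{7} = 0  →  sig = [2:]
  P = {1,3}:  v_{1} + v_{3} = v_{7}  →  sig = [2:1]
  P = {1,5}:  v_{1} + v_{5} = v_{6}  →  sig = [2:1]
  P = {2,5}:  v_{2} + v_{5} = v_{3}  →  sig = [2:1]
  P = {2,6}:  v_{2} + v_{6} = v_{7}  →  sig = [2:1]
  P = {3,4}:  v_{3} + v_{4} = v_{5}  →  sig = [2:1]
  P = {3,7}:  v_{3} + v_{7} = v_{2}  →  sig = [2:1]
  P = {4,7}:  v_{4} + v_{7} = v_{6}  →  sig = [2:1]
  P = {5,6}:  v_{5} + v_{6} = v_{4}  →  sig = [2:1]
  P = {6,7}:  v_{6} + v_{7} = v_{1}  →  sig = [2:1]
  P = {1,2}:  v_{1} + v_{2} = 2·v_{7}  →  sig = [2:2]
  P = {1,4}:  v_{1} + v_{4} = 2·v_{6}  →  sig = [2:2]

so the primitive-relation signature multiset is
{ [2:] ×3,  [2:1] ×9,  [2:2] ×2 }


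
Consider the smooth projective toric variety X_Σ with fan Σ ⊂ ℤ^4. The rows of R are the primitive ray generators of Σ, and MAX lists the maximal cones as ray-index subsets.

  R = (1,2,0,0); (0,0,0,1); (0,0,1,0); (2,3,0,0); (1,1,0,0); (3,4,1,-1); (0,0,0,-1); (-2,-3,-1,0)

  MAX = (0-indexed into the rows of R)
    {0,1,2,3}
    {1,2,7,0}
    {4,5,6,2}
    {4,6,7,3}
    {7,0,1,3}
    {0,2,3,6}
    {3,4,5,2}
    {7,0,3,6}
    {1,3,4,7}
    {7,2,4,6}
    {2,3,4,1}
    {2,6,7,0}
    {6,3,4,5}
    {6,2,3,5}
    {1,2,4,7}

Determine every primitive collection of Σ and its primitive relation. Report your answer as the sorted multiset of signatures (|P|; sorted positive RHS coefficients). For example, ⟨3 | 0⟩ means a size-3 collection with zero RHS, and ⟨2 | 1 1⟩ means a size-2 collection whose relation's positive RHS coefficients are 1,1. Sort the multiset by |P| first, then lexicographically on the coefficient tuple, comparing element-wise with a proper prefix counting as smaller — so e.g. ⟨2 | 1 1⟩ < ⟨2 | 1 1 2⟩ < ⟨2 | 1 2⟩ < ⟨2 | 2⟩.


Σ has 7 primitive collections:

  P = {1,6}:  v_{1} + v_{6} = 0 ; sig = ⟨2 | 0⟩
  P = {0,4}:  v_{0} + v_{4} = v_{3} ; sig = ⟨2 | 1⟩
  P = {5,7}:  v_{5} + v_{7} = v_{4} + v_{6} ; sig = ⟨2 | 1 1⟩
  P = {1,5}:  v_{1} + v_{5} = v_{2} + v_{3} + v_{4} ; sig = ⟨2 | 1 1 1⟩
  P = {0,5}:  v_{0} + v_{5} = v_{2} + 2·v_{3} + v_{6} ; sig = ⟨2 | 1 1 2⟩
  P = {2,3,7}:  v_{2} + v_{3} + v_{7} = 0 ; sig = ⟨3 | 0⟩
  P = {2,3,4,6}:  v_{2} + v_{3} + v_{4} + v_{6} = v_{5} ; sig = ⟨4 | 1⟩

so the primitive-relation signature multiset is
{ ⟨2 | 0⟩,  ⟨2 | 1⟩,  ⟨2 | 1 1⟩,  ⟨2 | 1 1 1⟩,  ⟨2 | 1 1 2⟩,  ⟨3 | 0⟩,  ⟨4 | 1⟩ }


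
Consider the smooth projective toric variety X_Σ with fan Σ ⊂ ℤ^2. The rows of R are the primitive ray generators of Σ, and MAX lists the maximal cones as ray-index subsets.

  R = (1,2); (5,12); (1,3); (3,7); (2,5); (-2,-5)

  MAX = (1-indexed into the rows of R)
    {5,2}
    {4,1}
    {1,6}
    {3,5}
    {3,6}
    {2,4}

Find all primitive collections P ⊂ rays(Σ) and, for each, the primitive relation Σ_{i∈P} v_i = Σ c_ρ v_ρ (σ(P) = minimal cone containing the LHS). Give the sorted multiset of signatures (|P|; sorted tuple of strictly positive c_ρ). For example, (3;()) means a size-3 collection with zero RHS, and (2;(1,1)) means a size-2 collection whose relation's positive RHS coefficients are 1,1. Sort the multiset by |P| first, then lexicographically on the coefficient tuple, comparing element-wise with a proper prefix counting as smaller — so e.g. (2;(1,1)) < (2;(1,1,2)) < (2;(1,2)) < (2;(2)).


Δ(Σ) — 6 vertices, 9 min non-faces:

  {5,6}:  v_{5} + v_{6} = 0 — sig = (2;())
  {1,3}:  v_{1} + v_{3} = v_{5} — sig = (2;(1))
  {1,5}:  v_{1} + v_{5} = v_{4} — sig = (2;(1))
  {2,6}:  v_{2} + v_{6} = v_{4} — sig = (2;(1))
  {4,5}:  v_{4} + v_{5} = v_{2} — sig = (2;(1))
  {4,6}:  v_{4} + v_{6} = v_{1} — sig = (2;(1))
  {1,2}:  v_{1} + v_{2} = 2·v_{4} — sig = (2;(2))
  {3,4}:  v_{3} + v_{4} = 2·v_{5} — sig = (2;(2))
  {2,3}:  v_{2} + v_{3} = 3·v_{5} — sig = (2;(3))

so the primitive-relation signature multiset is
    (2;())
    (2;(1))
    (2;(1))
    (2;(1))
    (2;(1))
    (2;(1))
    (2;(2))
    (2;(2))
    (2;(3))


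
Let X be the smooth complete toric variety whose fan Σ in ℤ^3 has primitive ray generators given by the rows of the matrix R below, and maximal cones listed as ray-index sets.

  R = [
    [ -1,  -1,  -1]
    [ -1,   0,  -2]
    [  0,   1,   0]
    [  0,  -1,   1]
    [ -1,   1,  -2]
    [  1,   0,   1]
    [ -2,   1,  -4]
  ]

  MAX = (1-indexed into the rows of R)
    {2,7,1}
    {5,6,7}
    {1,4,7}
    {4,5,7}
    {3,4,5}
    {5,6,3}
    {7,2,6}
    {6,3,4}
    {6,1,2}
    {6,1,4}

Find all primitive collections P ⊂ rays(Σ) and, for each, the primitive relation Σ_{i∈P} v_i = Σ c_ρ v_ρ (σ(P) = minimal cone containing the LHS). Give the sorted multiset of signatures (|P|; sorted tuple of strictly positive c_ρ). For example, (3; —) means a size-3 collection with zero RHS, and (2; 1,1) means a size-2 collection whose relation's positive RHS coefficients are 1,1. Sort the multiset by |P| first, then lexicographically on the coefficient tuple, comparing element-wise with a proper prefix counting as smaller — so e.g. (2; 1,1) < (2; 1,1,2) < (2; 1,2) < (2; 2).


The 9 primitive collections of Σ (r=7, n=3):

  {2,3}:  v_{2} + v_{3} = v_{5} ; sig = (2; 1)
  {2,4}:  v_{2} + v_{4} = v_{1} ; sig = (2; 1)
  {2,5}:  v_{2} + v_{5} = v_{7} ; sig = (2; 1)
  {1,3}:  v_{1} + v_{3} = v_{4} + v_{5} ; sig = (2; 1,1)
  {1,5}:  v_{1} + v_{5} = v_{4} + v_{7} ; sig = (2; 1,1)
  {3,7}:  v_{3} + v_{7} = 2·v_{5} ; sig = (2; 2)
  {4,5,6}:  v_{4} + v_{5} + v_{6} = 0 ; sig = (3; —)
  {4,6,7}:  v_{4} + v_{6} + v_{7} = v_{2} ; sig = (3; 1)
  {1,6,7}:  v_{1} + v_{6} + v_{7} = 2·v_{2} ; sig = (3; 2)

Sorted signature multiset PRS(X):
[(2; 1), (2; 1), (2; 1), (2; 1,1), (2; 1,1), (2; 2), (3; —), (3; 1), (3; 2)]
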